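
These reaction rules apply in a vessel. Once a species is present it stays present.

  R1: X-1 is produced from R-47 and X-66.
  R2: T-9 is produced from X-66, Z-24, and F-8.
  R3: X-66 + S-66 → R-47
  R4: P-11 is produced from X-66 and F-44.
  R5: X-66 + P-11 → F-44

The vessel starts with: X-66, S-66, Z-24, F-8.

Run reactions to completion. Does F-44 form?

No

F-44 would need X-66 and P-11 (R5), but P-11 never forms.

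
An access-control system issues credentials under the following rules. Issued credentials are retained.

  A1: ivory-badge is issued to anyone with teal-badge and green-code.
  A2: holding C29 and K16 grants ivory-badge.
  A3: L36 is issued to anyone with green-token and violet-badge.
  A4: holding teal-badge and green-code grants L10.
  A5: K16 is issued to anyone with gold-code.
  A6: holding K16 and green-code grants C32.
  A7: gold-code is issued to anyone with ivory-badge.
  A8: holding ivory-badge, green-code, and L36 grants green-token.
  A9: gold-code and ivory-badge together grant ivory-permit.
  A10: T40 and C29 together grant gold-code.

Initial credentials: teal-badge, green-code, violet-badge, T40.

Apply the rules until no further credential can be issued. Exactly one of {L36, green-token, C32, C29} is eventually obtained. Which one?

Holding teal-badge and green-code grants ivory-badge (A1).
Holding ivory-badge grants gold-code (A7).
Holding gold-code grants K16 (A5).
Holding K16 and green-code grants C32 (A6).
green-token would need ivory-badge, green-code, and L36 (A8), but L36 is never granted. L36 would need green-token and violet-badge (A3), but green-token is never granted. No rule produces C29, and it is not given.

C32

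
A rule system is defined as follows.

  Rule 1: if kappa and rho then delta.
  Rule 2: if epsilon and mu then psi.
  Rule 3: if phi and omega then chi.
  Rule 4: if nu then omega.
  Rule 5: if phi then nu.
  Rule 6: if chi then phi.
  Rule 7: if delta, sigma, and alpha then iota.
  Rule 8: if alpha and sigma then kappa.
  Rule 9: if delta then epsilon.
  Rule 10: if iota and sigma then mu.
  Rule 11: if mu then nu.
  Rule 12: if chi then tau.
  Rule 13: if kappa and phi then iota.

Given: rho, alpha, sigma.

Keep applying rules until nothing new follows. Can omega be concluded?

Yes

From alpha and sigma, Rule 8 gives kappa.
From kappa and rho, Rule 1 gives delta.
delta, sigma, and alpha hold, so iota follows (Rule 7).
iota and sigma hold, so mu follows (Rule 10).
mu holds, so nu follows (Rule 11).
From nu, Rule 4 gives omega.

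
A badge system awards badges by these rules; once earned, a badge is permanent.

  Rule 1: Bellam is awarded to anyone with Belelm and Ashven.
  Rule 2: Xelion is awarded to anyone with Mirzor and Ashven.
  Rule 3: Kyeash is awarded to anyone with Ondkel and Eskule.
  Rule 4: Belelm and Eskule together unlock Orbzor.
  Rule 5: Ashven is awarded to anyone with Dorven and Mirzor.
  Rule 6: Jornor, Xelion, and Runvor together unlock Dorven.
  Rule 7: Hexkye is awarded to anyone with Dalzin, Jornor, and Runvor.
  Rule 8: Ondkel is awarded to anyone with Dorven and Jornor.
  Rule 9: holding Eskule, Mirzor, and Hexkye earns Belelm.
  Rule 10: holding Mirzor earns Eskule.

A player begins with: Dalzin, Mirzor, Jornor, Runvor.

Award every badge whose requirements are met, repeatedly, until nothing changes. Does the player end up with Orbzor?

Yes

With Dalzin, Jornor, and Runvor, Hexkye is earned (Rule 7).
With Mirzor, Eskule is earned (Rule 10).
With Eskule, Mirzor, and Hexkye, Belelm is earned (Rule 9).
With Belelm and Eskule, Orbzor is earned (Rule 4).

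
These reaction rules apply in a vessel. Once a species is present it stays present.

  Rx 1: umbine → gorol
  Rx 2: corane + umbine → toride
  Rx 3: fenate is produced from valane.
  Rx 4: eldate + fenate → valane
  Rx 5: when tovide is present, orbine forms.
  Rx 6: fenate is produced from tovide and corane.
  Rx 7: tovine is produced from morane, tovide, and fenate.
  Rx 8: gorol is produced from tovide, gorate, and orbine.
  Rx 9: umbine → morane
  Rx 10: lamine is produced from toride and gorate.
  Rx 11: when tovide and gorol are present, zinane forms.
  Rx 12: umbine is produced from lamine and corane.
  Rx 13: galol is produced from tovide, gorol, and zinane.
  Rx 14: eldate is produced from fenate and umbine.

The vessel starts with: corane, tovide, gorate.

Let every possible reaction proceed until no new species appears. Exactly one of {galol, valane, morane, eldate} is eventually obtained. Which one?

galol

tovide present → orbine forms (Rx 5).
tovide, gorate, and orbine present → gorol forms (Rx 8).
tovide and gorol present → zinane forms (Rx 11).
tovide, gorol, and zinane present → galol forms (Rx 13).
morane would need umbine (Rx 9), but umbine never forms. valane would need eldate and fenate (Rx 4), but eldate never forms. eldate would need fenate and umbine (Rx 14), but umbine never forms.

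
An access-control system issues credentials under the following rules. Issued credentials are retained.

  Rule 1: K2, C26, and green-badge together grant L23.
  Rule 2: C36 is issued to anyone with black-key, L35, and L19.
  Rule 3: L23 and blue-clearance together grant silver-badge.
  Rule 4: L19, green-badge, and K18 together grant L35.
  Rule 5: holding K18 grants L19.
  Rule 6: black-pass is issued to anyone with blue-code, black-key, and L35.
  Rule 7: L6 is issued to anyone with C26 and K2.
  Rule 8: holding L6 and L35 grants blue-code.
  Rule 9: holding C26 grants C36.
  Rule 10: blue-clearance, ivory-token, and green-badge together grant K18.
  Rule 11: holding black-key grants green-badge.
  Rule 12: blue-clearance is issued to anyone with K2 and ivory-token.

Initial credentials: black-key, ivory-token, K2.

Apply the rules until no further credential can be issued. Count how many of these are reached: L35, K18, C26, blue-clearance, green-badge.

4

Holding K2 and ivory-token grants blue-clearance (Rule 12).
Holding black-key grants green-badge (Rule 11).
Holding blue-clearance, ivory-token, and green-badge grants K18 (Rule 10).
Holding K18 grants L19 (Rule 5).
Holding L19, green-badge, and K18 grants L35 (Rule 4).
L35: reached.
K18: reached.
No rule produces C26, and it is not given.
blue-clearance: reached.
green-badge: reached.
Reached: L35, K18, blue-clearance, and green-badge — 4 of the 5.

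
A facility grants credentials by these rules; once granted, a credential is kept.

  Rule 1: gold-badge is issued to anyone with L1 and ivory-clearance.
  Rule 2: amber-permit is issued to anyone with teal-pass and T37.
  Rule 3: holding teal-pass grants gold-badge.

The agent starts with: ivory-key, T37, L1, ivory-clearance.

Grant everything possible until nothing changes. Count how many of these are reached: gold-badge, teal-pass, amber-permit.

1

Holding L1 and ivory-clearance grants gold-badge (Rule 1).
gold-badge: reached.
No rule produces teal-pass, and it is not given.
amber-permit would need teal-pass and T37 (Rule 2), but teal-pass is never granted.
Reached: gold-badge — 1 of the 3.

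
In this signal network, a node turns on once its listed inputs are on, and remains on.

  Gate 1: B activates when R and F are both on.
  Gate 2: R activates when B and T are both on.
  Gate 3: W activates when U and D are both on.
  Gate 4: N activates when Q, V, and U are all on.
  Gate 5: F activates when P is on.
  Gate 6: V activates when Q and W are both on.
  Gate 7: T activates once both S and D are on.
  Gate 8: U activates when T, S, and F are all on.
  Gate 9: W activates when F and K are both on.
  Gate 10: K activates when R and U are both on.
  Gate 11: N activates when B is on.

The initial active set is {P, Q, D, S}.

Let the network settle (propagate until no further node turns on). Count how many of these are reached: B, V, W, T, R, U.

Gate 7: S and D on → T on.
P is on, so F activates (Gate 5).
T, S, and F are on, so U activates (Gate 8).
Gate 3: U and D on → W on.
Q and W are on, so V activates (Gate 6).
B would need R and F (Gate 1), but R never turns on.
V: reached.
W: reached.
T: reached.
R would need B and T (Gate 2), but B never turns on.
U: reached.
Reached: V, W, T, and U — 4 of the 6.

4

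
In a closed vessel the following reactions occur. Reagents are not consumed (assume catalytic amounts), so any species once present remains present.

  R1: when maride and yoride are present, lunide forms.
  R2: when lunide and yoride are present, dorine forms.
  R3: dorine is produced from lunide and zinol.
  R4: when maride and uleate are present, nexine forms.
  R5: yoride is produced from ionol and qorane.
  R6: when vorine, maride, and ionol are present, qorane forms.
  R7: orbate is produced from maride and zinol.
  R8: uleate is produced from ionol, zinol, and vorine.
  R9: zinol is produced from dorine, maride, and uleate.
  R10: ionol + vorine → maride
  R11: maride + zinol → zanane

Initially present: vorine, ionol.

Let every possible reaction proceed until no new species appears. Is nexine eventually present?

No

nexine would need maride and uleate (R4), but uleate never forms.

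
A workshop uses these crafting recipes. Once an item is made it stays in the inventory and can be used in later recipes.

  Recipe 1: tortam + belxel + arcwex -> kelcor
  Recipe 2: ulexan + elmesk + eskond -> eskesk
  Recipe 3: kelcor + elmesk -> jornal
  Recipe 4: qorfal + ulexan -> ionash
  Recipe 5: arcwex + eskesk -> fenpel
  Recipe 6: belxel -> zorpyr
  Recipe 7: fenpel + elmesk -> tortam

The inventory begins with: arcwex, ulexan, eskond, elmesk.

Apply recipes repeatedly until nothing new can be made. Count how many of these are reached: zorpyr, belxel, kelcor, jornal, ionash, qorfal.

zorpyr would need belxel (Recipe 6), but belxel is never obtained.
No rule produces belxel, and it is not given.
kelcor would need tortam, belxel, and arcwex (Recipe 1), but belxel is never obtained.
jornal would need kelcor and elmesk (Recipe 3), but kelcor is never obtained.
ionash would need qorfal and ulexan (Recipe 4), but qorfal is never obtained.
No rule produces qorfal, and it is not given.
None of the 6 are reached.

0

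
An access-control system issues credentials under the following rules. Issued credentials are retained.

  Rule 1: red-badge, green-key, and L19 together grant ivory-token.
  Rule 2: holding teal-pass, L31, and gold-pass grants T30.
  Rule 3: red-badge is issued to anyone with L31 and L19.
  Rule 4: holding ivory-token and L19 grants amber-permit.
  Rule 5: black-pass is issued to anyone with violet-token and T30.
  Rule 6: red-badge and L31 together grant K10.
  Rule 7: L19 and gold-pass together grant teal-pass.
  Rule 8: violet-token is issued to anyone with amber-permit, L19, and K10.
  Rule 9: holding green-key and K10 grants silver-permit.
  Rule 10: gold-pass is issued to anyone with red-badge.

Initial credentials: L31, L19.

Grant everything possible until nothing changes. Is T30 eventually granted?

Yes

Holding L31 and L19 grants red-badge (Rule 3).
Holding red-badge grants gold-pass (Rule 10).
Holding L19 and gold-pass grants teal-pass (Rule 7).
Holding teal-pass, L31, and gold-pass grants T30 (Rule 2).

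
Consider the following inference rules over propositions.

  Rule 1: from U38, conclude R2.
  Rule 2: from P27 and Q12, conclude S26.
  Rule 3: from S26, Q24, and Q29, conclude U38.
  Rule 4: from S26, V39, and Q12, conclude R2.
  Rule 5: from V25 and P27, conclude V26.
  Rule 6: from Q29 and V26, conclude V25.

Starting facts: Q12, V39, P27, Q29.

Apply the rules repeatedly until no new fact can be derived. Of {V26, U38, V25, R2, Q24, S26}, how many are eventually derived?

From P27 and Q12, Rule 2 gives S26.
S26, V39, and Q12 hold, so R2 follows (Rule 4).
V26 would need V25 and P27 (Rule 5), but V25 is never established.
U38 would need S26, Q24, and Q29 (Rule 3), but Q24 is never established.
V25 would need Q29 and V26 (Rule 6), but V26 is never established.
R2: reached.
No rule produces Q24, and it is not given.
S26: reached.
Reached: R2 and S26 — 2 of the 6.

2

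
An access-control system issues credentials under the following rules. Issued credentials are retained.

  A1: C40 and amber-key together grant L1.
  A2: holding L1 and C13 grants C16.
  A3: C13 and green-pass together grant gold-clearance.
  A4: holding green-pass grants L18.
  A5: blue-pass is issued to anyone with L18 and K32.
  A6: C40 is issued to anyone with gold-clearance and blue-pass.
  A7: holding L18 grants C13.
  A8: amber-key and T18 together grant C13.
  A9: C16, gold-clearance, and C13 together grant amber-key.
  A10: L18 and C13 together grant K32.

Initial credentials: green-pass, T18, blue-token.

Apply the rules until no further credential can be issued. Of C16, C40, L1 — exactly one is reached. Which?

C40

Holding green-pass grants L18 (A4).
Holding L18 grants C13 (A7).
Holding L18 and C13 grants K32 (A10).
Holding C13 and green-pass grants gold-clearance (A3).
Holding L18 and K32 grants blue-pass (A5).
Holding gold-clearance and blue-pass grants C40 (A6).
C16 would need L1 and C13 (A2), but L1 is never granted. L1 would need C40 and amber-key (A1), but amber-key is never granted.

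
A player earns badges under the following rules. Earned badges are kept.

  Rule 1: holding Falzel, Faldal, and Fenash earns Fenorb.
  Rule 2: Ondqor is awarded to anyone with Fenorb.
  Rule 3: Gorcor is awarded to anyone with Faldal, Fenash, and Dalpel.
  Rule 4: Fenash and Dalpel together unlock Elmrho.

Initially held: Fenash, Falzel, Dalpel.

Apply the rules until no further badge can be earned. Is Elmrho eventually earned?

With Fenash and Dalpel, Elmrho is earned (Rule 4).

Yes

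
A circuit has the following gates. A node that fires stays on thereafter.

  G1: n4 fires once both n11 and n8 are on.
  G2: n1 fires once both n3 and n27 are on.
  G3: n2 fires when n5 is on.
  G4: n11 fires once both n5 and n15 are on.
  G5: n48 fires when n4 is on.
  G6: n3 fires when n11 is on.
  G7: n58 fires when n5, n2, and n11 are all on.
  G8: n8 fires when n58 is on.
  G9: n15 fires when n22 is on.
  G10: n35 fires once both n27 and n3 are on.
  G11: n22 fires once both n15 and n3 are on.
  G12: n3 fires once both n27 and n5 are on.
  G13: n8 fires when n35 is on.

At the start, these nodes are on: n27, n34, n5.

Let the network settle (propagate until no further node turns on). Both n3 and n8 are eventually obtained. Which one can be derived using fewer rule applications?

n3

n3: n27 and n5 are on, so n3 fires (G12). [1 rule application]
n8: G12: n27 and n5 on → n3 on. G10: n27 and n3 on → n35 on. G13: n35 on → n8 on. [3 rule applications]
n3 needs fewer.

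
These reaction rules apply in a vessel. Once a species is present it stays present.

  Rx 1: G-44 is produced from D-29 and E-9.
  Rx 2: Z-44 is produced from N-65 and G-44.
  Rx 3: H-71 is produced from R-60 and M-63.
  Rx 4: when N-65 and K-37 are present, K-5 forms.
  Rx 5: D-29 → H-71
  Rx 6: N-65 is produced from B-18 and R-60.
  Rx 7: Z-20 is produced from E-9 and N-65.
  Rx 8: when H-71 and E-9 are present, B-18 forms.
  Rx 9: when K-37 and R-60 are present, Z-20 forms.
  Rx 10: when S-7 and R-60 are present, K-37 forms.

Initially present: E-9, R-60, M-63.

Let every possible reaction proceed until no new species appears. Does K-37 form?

K-37 would need S-7 and R-60 (Rx 10), but S-7 never forms.

No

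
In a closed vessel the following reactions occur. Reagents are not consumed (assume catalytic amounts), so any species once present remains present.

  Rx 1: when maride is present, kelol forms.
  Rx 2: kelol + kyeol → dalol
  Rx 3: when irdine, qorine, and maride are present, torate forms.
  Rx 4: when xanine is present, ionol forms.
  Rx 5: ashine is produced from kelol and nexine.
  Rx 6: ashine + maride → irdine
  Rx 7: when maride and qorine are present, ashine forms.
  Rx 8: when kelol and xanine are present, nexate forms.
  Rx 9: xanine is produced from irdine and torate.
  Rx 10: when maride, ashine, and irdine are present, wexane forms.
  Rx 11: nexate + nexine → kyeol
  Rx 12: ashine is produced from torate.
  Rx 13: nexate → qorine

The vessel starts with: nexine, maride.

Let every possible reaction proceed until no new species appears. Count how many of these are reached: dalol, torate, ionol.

0

dalol would need kelol and kyeol (Rx 2), but kyeol never forms.
torate would need irdine, qorine, and maride (Rx 3), but qorine never forms.
ionol would need xanine (Rx 4), but xanine never forms.
None of the 3 are reached.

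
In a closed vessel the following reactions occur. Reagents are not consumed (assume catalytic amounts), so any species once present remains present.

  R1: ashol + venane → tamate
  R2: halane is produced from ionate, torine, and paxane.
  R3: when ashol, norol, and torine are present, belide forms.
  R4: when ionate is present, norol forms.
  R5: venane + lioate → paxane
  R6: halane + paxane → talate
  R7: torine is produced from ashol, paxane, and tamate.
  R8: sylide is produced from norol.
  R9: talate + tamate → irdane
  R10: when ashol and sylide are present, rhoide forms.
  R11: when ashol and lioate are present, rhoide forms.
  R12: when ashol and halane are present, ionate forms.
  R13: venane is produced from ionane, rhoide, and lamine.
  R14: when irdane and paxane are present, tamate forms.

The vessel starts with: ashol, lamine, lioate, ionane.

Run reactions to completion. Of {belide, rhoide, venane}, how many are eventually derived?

2

ashol and lioate present → rhoide forms (R11).
ionane, rhoide, and lamine present → venane forms (R13).
belide would need ashol, norol, and torine (R3), but norol never forms.
rhoide: reached.
venane: reached.
Reached: rhoide and venane — 2 of the 3.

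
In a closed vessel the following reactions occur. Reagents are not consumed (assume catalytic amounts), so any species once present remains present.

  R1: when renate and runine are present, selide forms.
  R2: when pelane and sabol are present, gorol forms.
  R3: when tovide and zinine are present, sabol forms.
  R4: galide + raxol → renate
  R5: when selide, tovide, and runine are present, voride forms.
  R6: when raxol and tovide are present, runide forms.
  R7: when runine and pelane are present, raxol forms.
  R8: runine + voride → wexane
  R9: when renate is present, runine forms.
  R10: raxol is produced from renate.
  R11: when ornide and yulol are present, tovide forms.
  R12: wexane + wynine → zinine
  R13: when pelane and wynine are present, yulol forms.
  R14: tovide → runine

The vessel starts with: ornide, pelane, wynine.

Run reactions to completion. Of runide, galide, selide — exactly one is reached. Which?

pelane and wynine present → yulol forms (R13).
ornide and yulol present → tovide forms (R11).
tovide present → runine forms (R14).
runine and pelane present → raxol forms (R7).
raxol and tovide present → runide forms (R6).
selide would need renate and runine (R1), but renate never forms. No rule produces galide, and it is not given.

runide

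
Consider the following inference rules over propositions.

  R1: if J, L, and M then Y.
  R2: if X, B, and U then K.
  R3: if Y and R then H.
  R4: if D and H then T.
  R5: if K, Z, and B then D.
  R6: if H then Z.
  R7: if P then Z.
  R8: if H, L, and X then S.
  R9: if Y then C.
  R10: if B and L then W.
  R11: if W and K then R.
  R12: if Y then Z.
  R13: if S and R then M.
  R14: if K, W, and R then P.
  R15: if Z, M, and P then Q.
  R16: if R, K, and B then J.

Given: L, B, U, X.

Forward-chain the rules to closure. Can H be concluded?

No

H would need Y and R (R3), but Y is never established.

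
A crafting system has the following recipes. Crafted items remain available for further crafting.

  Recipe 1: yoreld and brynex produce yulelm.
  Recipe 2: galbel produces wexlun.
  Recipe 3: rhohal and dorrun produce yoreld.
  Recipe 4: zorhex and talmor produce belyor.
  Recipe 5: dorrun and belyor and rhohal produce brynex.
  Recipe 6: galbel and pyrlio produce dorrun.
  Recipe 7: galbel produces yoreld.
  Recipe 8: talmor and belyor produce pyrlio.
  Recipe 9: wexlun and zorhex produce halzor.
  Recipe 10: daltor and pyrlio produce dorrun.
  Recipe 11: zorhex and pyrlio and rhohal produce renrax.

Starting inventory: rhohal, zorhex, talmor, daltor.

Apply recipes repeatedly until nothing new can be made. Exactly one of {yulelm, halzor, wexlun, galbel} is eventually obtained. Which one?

Using Recipe 4, zorhex and talmor make belyor.
Using Recipe 8, talmor and belyor make pyrlio.
Using Recipe 10, daltor and pyrlio make dorrun.
Using Recipe 5, dorrun, belyor, and rhohal make brynex.
Using Recipe 3, rhohal and dorrun make yoreld.
Using Recipe 1, yoreld and brynex make yulelm.
wexlun would need galbel (Recipe 2), but galbel is never obtained. No rule produces galbel, and it is not given. halzor would need wexlun and zorhex (Recipe 9), but wexlun is never obtained.

yulelm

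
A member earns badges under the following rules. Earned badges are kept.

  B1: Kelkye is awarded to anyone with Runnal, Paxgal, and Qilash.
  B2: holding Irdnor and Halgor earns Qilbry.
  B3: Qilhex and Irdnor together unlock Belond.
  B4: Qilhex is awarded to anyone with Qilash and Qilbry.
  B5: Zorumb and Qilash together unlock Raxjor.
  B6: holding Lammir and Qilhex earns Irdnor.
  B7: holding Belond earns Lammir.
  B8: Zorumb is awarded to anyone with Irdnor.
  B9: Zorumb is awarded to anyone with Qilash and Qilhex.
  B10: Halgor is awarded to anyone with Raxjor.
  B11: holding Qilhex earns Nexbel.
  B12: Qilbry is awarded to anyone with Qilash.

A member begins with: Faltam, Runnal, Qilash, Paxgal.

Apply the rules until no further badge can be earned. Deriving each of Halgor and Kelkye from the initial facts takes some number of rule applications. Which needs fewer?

Kelkye: With Runnal, Paxgal, and Qilash, Kelkye is earned (B1). [1 rule application]
Halgor: With Qilash, Qilbry is earned (B12). With Qilash and Qilbry, Qilhex is earned (B4). With Qilash and Qilhex, Zorumb is earned (B9). With Zorumb and Qilash, Raxjor is earned (B5). With Raxjor, Halgor is earned (B10). [5 rule applications]
Kelkye needs fewer.

Kelkye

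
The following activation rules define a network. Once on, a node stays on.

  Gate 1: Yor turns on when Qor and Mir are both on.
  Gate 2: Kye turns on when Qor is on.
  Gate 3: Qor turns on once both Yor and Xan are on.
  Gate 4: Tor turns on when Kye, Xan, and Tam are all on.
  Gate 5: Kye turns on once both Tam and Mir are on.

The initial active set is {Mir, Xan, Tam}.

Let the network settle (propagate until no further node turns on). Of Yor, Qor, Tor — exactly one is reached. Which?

Tor

Tam and Mir are on, so Kye turns on (Gate 5).
Kye, Xan, and Tam are on, so Tor turns on (Gate 4).
Yor would need Qor and Mir (Gate 1), but Qor never turns on. Qor would need Yor and Xan (Gate 3), but Yor never turns on.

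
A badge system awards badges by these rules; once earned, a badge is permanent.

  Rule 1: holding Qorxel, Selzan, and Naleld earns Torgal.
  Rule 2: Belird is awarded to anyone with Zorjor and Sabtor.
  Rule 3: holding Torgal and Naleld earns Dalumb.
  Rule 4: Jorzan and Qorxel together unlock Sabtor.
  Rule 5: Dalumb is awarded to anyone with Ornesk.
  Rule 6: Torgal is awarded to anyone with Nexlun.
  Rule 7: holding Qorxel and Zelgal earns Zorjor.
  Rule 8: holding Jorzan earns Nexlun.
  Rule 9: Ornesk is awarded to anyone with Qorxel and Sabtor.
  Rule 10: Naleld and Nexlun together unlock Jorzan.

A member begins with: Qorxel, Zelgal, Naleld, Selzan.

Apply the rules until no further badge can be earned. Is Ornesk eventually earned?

No

Ornesk would need Qorxel and Sabtor (Rule 9), but Sabtor is never earned.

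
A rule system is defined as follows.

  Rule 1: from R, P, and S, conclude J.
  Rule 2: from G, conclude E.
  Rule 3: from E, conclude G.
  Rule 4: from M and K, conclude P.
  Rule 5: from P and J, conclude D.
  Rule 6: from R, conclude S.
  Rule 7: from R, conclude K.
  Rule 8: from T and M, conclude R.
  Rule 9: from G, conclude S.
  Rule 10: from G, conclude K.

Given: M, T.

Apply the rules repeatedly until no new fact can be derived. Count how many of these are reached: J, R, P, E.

From T and M, Rule 8 gives R.
R holds, so K follows (Rule 7).
From R, Rule 6 gives S.
M and K hold, so P follows (Rule 4).
From R, P, and S, Rule 1 gives J.
J: reached.
R: reached.
P: reached.
E would need G (Rule 2), but G is never established.
Reached: J, R, and P — 3 of the 4.

3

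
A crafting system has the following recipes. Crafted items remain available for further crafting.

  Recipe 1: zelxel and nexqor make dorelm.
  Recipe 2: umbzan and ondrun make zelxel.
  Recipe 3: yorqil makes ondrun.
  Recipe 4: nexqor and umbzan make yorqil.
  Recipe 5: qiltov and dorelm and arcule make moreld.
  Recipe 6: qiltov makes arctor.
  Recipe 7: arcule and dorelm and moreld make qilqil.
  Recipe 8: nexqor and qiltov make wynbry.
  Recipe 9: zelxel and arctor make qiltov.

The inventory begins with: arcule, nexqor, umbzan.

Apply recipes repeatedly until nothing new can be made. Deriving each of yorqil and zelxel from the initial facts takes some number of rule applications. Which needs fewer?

yorqil

yorqil: Using Recipe 4, nexqor and umbzan make yorqil. [1 rule application]
zelxel: Using Recipe 4, nexqor and umbzan make yorqil. Using Recipe 3, yorqil makes ondrun. Using Recipe 2, umbzan and ondrun make zelxel. [3 rule applications]
yorqil needs fewer.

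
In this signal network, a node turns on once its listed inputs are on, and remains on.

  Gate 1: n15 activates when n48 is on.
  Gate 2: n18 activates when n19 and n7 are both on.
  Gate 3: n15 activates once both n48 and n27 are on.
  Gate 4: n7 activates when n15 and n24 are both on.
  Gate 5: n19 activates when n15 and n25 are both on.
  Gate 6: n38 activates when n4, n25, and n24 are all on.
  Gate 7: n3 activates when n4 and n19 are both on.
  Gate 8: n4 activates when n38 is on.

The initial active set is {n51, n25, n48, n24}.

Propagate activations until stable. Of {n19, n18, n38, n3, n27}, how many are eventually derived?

n48 is on, so n15 activates (Gate 1).
Gate 5: n15 and n25 on → n19 on.
Gate 4: n15 and n24 on → n7 on.
Gate 2: n19 and n7 on → n18 on.
n19: reached.
n18: reached.
n38 would need n4, n25, and n24 (Gate 6), but n4 never turns on.
n3 would need n4 and n19 (Gate 7), but n4 never turns on.
No rule produces n27, and it is not given.
Reached: n19 and n18 — 2 of the 5.

2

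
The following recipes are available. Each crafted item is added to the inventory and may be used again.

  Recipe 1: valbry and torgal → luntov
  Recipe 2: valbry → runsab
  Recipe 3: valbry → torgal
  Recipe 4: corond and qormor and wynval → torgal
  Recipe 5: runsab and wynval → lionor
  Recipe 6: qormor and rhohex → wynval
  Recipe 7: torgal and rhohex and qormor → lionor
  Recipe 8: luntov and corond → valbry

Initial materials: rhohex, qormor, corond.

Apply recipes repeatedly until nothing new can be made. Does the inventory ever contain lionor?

Yes

qormor and rhohex → wynval (Recipe 6).
corond and qormor and wynval → torgal (Recipe 4).
torgal and rhohex and qormor → lionor (Recipe 7).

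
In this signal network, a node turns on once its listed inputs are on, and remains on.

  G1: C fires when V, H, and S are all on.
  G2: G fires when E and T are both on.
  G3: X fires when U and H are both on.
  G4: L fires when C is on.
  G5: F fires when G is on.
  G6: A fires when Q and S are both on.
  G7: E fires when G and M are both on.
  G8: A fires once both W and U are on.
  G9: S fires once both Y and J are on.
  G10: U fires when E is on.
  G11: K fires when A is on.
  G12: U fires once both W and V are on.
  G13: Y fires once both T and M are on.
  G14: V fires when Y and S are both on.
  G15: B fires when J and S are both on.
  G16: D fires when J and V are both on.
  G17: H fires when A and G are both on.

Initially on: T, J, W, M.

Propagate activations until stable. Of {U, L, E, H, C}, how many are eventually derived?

T and M are on, so Y fires (G13).
G9: Y and J on → S on.
Y and S are on, so V fires (G14).
W and V are on, so U fires (G12).
U: reached.
L would need C (G4), but C never turns on.
E would need G and M (G7), but G never turns on.
H would need A and G (G17), but G never turns on.
C would need V, H, and S (G1), but H never turns on.
Reached: U — 1 of the 5.

1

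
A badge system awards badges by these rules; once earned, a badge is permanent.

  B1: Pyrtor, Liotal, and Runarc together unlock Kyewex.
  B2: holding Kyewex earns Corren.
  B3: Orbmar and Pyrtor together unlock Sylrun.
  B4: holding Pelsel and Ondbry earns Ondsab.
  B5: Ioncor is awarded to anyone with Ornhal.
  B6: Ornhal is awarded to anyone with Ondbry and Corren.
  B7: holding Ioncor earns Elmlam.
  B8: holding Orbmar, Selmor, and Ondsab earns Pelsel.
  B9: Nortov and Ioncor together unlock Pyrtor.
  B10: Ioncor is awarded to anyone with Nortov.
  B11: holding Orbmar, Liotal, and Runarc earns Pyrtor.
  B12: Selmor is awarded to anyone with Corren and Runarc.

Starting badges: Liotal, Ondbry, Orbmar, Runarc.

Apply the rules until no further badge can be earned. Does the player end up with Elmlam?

Yes

With Orbmar, Liotal, and Runarc, Pyrtor is earned (B11).
With Pyrtor, Liotal, and Runarc, Kyewex is earned (B1).
With Kyewex, Corren is earned (B2).
With Ondbry and Corren, Ornhal is earned (B6).
With Ornhal, Ioncor is earned (B5).
With Ioncor, Elmlam is earned (B7).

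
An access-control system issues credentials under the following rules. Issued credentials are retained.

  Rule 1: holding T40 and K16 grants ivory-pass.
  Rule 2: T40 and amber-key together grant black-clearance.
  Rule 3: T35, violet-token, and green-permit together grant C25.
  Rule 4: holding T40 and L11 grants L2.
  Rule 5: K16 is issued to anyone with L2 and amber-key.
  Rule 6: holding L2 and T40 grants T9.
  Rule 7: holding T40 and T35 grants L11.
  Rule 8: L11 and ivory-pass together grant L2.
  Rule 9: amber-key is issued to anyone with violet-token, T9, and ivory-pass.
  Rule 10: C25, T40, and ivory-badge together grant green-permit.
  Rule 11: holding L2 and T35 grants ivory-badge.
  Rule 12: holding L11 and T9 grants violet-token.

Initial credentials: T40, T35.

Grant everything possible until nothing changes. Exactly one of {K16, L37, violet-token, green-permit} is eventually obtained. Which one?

violet-token

Holding T40 and T35 grants L11 (Rule 7).
Holding T40 and L11 grants L2 (Rule 4).
Holding L2 and T40 grants T9 (Rule 6).
Holding L11 and T9 grants violet-token (Rule 12).
No rule produces L37, and it is not given. K16 would need L2 and amber-key (Rule 5), but amber-key is never granted. green-permit would need C25, T40, and ivory-badge (Rule 10), but C25 is never granted.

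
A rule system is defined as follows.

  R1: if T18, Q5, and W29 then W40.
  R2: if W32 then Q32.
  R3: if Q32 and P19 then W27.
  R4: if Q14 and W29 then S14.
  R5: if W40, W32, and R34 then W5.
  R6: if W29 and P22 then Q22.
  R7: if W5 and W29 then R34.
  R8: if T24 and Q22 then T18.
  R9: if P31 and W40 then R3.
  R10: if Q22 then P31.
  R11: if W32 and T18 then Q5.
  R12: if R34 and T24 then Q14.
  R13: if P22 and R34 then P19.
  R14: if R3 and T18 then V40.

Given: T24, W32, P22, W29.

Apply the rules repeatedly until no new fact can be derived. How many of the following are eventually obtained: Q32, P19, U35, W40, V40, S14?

W32 holds, so Q32 follows (R2).
From W29 and P22, R6 gives Q22.
From Q22, R10 gives P31.
T24 and Q22 hold, so T18 follows (R8).
W32 and T18 hold, so Q5 follows (R11).
T18, Q5, and W29 hold, so W40 follows (R1).
P31 and W40 hold, so R3 follows (R9).
R3 and T18 hold, so V40 follows (R14).
Q32: reached.
P19 would need P22 and R34 (R13), but R34 is never established.
No rule produces U35, and it is not given.
W40: reached.
V40: reached.
S14 would need Q14 and W29 (R4), but Q14 is never established.
Reached: Q32, W40, and V40 — 3 of the 6.

3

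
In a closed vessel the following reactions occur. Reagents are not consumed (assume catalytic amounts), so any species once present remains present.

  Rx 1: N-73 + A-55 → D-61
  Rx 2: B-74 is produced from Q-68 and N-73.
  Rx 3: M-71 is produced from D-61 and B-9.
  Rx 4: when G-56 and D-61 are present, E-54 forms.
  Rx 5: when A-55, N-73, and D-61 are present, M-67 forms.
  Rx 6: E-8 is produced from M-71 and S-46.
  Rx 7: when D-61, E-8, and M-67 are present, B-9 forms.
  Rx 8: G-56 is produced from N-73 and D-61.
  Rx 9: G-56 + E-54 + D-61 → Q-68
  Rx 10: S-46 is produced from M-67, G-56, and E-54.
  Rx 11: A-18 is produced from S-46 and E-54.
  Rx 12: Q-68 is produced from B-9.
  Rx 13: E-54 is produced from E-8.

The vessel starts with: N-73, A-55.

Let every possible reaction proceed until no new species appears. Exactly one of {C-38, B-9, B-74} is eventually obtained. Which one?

N-73 and A-55 present → D-61 forms (Rx 1).
N-73 and D-61 present → G-56 forms (Rx 8).
G-56 and D-61 present → E-54 forms (Rx 4).
G-56, E-54, and D-61 present → Q-68 forms (Rx 9).
Q-68 and N-73 present → B-74 forms (Rx 2).
B-9 would need D-61, E-8, and M-67 (Rx 7), but E-8 never forms. No rule produces C-38, and it is not given.

B-74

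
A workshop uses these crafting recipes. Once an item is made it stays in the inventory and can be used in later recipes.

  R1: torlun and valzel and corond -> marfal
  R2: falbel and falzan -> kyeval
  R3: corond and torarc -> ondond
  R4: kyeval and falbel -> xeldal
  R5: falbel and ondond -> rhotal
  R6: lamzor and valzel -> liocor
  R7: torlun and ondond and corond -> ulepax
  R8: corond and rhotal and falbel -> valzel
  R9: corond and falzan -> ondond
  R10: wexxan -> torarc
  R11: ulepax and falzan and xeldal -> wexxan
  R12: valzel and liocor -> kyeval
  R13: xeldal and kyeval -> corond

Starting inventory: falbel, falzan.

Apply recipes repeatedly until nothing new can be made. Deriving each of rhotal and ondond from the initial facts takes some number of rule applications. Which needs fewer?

ondond: Using R2, falbel and falzan make kyeval. kyeval and falbel -> xeldal (R4). Using R13, xeldal and kyeval make corond. Using R9, corond and falzan make ondond. [4 rule applications]
rhotal: falbel and falzan -> kyeval (R2). Using R4, kyeval and falbel make xeldal. xeldal and kyeval -> corond (R13). corond and falzan -> ondond (R9). Using R5, falbel and ondond make rhotal. [5 rule applications]
ondond needs fewer.

ondond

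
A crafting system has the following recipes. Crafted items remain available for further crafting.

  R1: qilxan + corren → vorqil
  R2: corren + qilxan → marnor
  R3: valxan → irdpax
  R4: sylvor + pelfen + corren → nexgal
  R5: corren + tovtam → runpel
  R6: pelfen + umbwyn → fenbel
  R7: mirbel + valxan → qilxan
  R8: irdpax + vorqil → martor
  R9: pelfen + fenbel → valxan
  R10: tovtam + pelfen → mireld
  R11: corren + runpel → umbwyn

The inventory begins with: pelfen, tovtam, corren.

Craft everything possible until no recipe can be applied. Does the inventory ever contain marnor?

marnor would need corren and qilxan (R2), but qilxan is never obtained.

No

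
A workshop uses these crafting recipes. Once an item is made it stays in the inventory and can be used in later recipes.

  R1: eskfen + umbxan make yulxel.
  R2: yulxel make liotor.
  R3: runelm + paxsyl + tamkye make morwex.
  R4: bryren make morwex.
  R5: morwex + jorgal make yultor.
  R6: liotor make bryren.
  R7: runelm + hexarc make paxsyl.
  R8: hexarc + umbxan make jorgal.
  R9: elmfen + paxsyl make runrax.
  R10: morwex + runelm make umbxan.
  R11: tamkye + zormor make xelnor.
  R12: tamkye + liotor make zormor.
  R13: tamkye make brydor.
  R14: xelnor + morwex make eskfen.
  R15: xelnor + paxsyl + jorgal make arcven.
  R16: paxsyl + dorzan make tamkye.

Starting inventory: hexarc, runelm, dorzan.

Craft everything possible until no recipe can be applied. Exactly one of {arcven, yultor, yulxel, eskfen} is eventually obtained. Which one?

yultor

runelm + hexarc → paxsyl (R7).
paxsyl + dorzan → tamkye (R16).
Using R3, runelm, paxsyl, and tamkye make morwex.
Using R10, morwex and runelm make umbxan.
Using R8, hexarc and umbxan make jorgal.
Using R5, morwex and jorgal make yultor.
yulxel would need eskfen and umbxan (R1), but eskfen is never obtained. arcven would need xelnor, paxsyl, and jorgal (R15), but xelnor is never obtained. eskfen would need xelnor and morwex (R14), but xelnor is never obtained.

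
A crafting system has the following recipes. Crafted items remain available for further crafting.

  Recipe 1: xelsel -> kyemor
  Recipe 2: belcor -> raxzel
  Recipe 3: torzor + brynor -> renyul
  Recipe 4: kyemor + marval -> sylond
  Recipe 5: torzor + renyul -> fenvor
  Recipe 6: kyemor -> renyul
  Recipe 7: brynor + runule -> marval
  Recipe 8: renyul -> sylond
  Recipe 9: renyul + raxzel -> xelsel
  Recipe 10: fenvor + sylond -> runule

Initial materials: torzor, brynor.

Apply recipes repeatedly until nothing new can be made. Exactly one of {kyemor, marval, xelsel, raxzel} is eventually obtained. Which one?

torzor + brynor -> renyul (Recipe 3).
torzor + renyul -> fenvor (Recipe 5).
Using Recipe 8, renyul makes sylond.
Using Recipe 10, fenvor and sylond make runule.
brynor + runule -> marval (Recipe 7).
raxzel would need belcor (Recipe 2), but belcor is never obtained. kyemor would need xelsel (Recipe 1), but xelsel is never obtained. xelsel would need renyul and raxzel (Recipe 9), but raxzel is never obtained.

marval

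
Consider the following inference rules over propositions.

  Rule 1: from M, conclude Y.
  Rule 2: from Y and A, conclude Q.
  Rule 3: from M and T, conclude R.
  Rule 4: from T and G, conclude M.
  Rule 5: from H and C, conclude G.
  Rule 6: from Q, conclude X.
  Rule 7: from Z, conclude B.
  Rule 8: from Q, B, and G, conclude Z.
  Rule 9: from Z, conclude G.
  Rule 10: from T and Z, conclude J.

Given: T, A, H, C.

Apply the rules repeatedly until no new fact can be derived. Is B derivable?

B would need Z (Rule 7), but Z is never established.

No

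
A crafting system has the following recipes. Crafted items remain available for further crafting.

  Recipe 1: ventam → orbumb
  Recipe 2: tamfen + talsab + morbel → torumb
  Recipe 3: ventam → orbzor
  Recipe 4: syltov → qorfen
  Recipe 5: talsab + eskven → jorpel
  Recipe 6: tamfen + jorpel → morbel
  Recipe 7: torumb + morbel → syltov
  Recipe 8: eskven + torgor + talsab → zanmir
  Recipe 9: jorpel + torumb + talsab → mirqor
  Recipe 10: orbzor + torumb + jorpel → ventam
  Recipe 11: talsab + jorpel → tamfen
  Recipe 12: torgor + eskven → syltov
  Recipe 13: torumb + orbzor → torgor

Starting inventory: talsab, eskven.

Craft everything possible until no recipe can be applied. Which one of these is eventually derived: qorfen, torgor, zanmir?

talsab + eskven → jorpel (Recipe 5).
talsab + jorpel → tamfen (Recipe 11).
Using Recipe 6, tamfen and jorpel make morbel.
Using Recipe 2, tamfen, talsab, and morbel make torumb.
torumb + morbel → syltov (Recipe 7).
syltov → qorfen (Recipe 4).
zanmir would need eskven, torgor, and talsab (Recipe 8), but torgor is never obtained. torgor would need torumb and orbzor (Recipe 13), but orbzor is never obtained.

qorfen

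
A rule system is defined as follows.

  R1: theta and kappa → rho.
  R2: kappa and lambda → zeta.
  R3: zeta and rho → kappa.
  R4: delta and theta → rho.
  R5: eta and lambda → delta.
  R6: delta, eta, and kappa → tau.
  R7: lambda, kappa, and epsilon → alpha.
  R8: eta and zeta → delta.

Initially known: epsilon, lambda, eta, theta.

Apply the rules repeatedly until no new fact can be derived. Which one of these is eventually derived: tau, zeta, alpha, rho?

rho

eta and lambda hold, so delta follows (R5).
From delta and theta, R4 gives rho.
zeta would need kappa and lambda (R2), but kappa is never established. alpha would need lambda, kappa, and epsilon (R7), but kappa is never established. tau would need delta, eta, and kappa (R6), but kappa is never established.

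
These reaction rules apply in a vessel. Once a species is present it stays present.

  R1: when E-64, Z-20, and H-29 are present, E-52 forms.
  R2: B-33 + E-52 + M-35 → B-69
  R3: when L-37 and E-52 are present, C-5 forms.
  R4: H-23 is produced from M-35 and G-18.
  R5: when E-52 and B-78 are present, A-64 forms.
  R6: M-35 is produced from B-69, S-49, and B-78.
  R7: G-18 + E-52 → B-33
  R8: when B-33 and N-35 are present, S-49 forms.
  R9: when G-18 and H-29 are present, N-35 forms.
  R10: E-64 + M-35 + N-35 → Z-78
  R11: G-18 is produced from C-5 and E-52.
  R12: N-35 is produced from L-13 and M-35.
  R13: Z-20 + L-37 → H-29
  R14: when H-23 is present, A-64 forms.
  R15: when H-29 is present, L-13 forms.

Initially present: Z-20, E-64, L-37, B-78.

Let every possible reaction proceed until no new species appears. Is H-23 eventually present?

H-23 would need M-35 and G-18 (R4), but M-35 never forms.

No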